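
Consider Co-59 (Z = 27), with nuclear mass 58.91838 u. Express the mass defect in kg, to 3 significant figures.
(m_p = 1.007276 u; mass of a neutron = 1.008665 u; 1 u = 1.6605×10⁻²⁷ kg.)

The nucleus contains 27 protons and 59 − 27 = 32 neutrons.
Σm = 27·m_p + 32·m_n = 27.196452 + 32.277280 = 59.473732 u
The mass defect is 59.473732 − 58.91838 = 0.555352 u.
In SI units: 0.555352 u × 1.6605×10⁻²⁷ kg/u = 9.2216e-28 kg

9.22e-28 kg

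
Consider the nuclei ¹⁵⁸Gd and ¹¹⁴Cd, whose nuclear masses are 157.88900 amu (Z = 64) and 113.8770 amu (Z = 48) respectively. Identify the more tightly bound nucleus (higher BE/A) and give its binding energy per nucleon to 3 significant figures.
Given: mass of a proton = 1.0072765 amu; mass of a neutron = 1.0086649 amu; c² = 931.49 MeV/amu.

¹⁵⁸Gd: Σm = 64(1.0072765) + 94(1.0086649) = 159.2801966 amu; Δm = 1.3911966 amu; E_B = 1295.9 MeV; E_B/A = 8.202 MeV
¹¹⁴Cd: Σm = 48(1.0072765) + 66(1.0086649) = 114.9211554 amu; Δm = 1.0441554 amu; E_B = 972.62 MeV; E_B/A = 8.532 MeV
¹¹⁴Cd has the higher binding energy per nucleon, so it is the more tightly bound nucleus.

¹¹⁴Cd; 8.53 MeV/nucleon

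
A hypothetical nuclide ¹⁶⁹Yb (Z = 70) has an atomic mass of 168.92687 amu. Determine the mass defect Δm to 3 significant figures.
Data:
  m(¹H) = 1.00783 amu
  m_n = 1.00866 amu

1.48 amu

The nucleus contains 70 protons and 169 − 70 = 99 neutrons.
Total constituent mass: 70 × 1.00783 + 99 × 1.00866 = 170.40544 amu
The mass defect is 170.40544 − 168.92687 = 1.47857 amu.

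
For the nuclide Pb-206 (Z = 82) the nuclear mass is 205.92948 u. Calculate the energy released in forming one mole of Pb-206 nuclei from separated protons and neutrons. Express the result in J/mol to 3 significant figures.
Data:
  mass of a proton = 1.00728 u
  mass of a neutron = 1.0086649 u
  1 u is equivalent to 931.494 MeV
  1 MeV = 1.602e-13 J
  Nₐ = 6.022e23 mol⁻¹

With 82 protons and 124 neutrons (A = 206):
Total constituent mass: 82 × 1.00728 + 124 × 1.0086649 = 207.6714076 u
Δm = 207.6714076 − 205.92948 = 1.7419276 u
Binding energy = Δm·c² = 1.7419276 × 931.494 MeV/u = 1622.60 MeV
Per nucleus in joules: 1622.60 MeV × 1.602e-13 J/MeV = 2.5994e-10 J
Per mole: 2.5994e-10 J × 6.022e23 mol⁻¹ = 1.5654e+14 J/mol

1.57e+14 J/mol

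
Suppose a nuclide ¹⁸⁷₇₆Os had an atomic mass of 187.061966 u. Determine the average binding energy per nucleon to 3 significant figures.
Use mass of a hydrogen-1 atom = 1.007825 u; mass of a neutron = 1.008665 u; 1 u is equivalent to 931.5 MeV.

Σm = 76·m(¹H) + 111·m_n = 76.594700 + 111.961815 = 188.556515 u
Mass defect Δm = 188.556515 − 187.061966 = 1.494549 u
E_B = 1.494549 × 931.5 = 1392.17 MeV
Per nucleon: 1392.17 / 187 = 7.4448 MeV

7.44 MeV/nucleon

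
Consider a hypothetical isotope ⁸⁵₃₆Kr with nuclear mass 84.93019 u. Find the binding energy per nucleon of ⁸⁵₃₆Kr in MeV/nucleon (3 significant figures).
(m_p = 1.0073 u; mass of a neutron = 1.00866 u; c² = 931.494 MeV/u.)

8.30 MeV/nucleon

Z = 36, so N = A − Z = 85 − 36 = 49.
Σm = 36·m_p + 49·m_n = 36.2628 + 49.42434 = 85.68714 u
The mass defect is 85.68714 − 84.93019 = 0.75695 u.
E_B = 0.75695 × 931.494 = 705.094 MeV
BE/A = 705.094 MeV / 85 = 8.295 MeV/nucleon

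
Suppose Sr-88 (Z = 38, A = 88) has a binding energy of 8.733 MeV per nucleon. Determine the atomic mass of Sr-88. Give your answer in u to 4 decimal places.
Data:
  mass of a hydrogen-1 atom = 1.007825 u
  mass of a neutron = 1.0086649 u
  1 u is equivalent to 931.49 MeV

Total binding energy = 88 × 8.733 = 768.504 MeV
Mass defect = 768.504 MeV / (931.49 MeV/u) = 0.825027 u
Constituent mass = 38(1.007825) + 50(1.0086649) = 88.7305950 u
Atomic mass = 88.7305950 − 0.825027 = 87.9055680 u ≈ 87.9056 u (to 4 decimal places)

87.9056 u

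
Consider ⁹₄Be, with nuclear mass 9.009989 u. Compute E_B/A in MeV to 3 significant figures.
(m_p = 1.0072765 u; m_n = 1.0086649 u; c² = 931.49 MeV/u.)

6.46 MeV/nucleon

The nucleus contains 4 protons and 9 − 4 = 5 neutrons.
Total constituent mass: 4 × 1.0072765 + 5 × 1.0086649 = 9.0724305 u
The mass defect is 9.0724305 − 9.009989 = 0.0624415 u.
Binding energy = Δm·c² = 0.0624415 × 931.49 MeV/u = 58.1636 MeV
Dividing by A = 9 gives 6.463 MeV per nucleon.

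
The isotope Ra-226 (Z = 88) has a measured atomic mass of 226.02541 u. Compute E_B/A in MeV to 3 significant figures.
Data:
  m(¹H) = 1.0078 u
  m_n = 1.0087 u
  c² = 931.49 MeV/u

7.67 MeV/nucleon

Total constituent mass: 88 × 1.0078 + 138 × 1.0087 = 227.8870 u
Δm = 227.8870 − 226.02541 = 1.86159 u
Converting to energy: 1.86159 u × 931.49 MeV/u = 1734.05 MeV
Per nucleon: 1734.05 / 226 = 7.673 MeV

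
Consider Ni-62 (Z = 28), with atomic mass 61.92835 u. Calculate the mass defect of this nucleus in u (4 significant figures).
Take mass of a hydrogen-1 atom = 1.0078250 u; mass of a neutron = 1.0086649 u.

0.5854 u

Z = 28, so N = A − Z = 62 − 28 = 34.
Mass of separated nucleons = 28(1.0078250) + 34(1.0086649) = 28.2191000 + 34.2946066 = 62.5137066 u
Δm = 62.5137066 − 61.92835 = 0.5853566 u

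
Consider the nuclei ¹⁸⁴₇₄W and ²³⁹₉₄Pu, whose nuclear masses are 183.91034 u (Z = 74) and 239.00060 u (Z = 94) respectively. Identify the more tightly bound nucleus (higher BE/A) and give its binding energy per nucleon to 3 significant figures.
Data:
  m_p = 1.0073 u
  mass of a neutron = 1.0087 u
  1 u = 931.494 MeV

¹⁸⁴₇₄W: Σm = 74(1.0073) + 110(1.0087) = 185.4972 u; Δm = 1.58686 u; E_B = 1478.15 MeV; E_B/A = 8.033 MeV
²³⁹₉₄Pu: Σm = 94(1.0073) + 145(1.0087) = 240.9477 u; Δm = 1.94710 u; E_B = 1813.7 MeV; E_B/A = 7.589 MeV
¹⁸⁴₇₄W has the higher binding energy per nucleon, so it is the more tightly bound nucleus.

¹⁸⁴₇₄W; 8.03 MeV/nucleon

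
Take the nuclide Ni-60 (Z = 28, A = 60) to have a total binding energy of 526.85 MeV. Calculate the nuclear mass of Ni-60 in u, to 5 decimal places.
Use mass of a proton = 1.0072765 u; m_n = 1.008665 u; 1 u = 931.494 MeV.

59.91543 u

Mass defect = 526.85 MeV / (931.494 MeV/u) = 0.5655968 u
Constituent mass = 28(1.0072765) + 32(1.008665) = 60.4810220 u
Nuclear mass = 60.4810220 − 0.5655968 = 59.9154252 u ≈ 59.91543 u (to 5 decimal places)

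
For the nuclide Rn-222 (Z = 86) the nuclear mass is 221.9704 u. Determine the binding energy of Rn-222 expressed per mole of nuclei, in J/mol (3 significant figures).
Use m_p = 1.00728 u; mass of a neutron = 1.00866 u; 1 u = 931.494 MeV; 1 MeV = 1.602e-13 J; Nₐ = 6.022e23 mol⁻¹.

Σm = 86·m_p + 136·m_n = 86.62608 + 137.17776 = 223.80384 u
The mass defect is 223.80384 − 221.9704 = 1.83344 u.
Converting to energy: 1.83344 u × 931.494 MeV/u = 1707.84 MeV
Per nucleus in joules: 1707.84 MeV × 1.602e-13 J/MeV = 2.7360e-10 J
Per mole: 2.7360e-10 J × 6.022e23 mol⁻¹ = 1.6476e+14 J/mol

1.65e+14 J/mol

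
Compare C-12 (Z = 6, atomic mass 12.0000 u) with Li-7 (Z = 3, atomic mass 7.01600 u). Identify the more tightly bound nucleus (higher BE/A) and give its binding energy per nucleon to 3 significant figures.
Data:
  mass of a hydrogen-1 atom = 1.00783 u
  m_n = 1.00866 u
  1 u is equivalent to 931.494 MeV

C-12: Σm = 6(1.00783) + 6(1.00866) = 12.09894 u; Δm = 0.09894 u; E_B = 92.162 MeV; E_B/A = 7.680 MeV
Li-7: Σm = 3(1.00783) + 4(1.00866) = 7.05813 u; Δm = 0.04213 u; E_B = 39.244 MeV; E_B/A = 5.606 MeV
C-12 has the higher binding energy per nucleon, so it is the more tightly bound nucleus.

C-12; 7.68 MeV/nucleon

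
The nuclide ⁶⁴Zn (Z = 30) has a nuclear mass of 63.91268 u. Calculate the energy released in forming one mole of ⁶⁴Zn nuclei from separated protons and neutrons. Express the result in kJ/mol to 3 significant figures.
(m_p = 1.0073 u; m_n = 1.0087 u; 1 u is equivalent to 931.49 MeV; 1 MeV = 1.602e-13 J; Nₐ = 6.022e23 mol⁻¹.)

5.41e+10 kJ/mol

The nucleus contains 30 protons and 64 − 30 = 34 neutrons.
Mass of separated nucleons = 30(1.0073) + 34(1.0087) = 30.2190 + 34.2958 = 64.5148 u
Δm = 64.5148 − 63.91268 = 0.60212 u
Converting to energy: 0.60212 u × 931.49 MeV/u = 560.869 MeV
Per nucleus in joules: 560.869 MeV × 1.602e-13 J/MeV = 8.9851e-11 J
Per mole: 8.9851e-11 J × 6.022e23 mol⁻¹ = 5.4108e+13 J/mol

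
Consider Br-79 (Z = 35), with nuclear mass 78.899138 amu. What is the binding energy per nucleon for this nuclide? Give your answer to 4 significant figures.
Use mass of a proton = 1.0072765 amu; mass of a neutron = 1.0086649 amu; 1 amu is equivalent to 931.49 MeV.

The nucleus contains 35 protons and 79 − 35 = 44 neutrons.
Mass of separated nucleons = 35(1.0072765) + 44(1.0086649) = 35.2546775 + 44.3812556 = 79.6359331 amu
Δm = 79.6359331 − 78.899138 = 0.7367951 amu
Binding energy = Δm·c² = 0.7367951 × 931.49 MeV/amu = 686.317 MeV
Per nucleon: 686.317 / 79 = 8.688 MeV

8.688 MeV/nucleon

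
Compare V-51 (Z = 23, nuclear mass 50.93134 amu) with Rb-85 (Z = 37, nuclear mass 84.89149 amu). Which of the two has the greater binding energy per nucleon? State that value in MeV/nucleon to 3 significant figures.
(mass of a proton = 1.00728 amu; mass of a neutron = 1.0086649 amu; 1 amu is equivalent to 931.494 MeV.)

V-51; 8.74 MeV/nucleon

V-51: Σm = 23(1.00728) + 28(1.0086649) = 51.4100572 amu; Δm = 0.4787172 amu; E_B = 445.92 MeV; E_B/A = 8.744 MeV
Rb-85: Σm = 37(1.00728) + 48(1.0086649) = 85.6852752 amu; Δm = 0.7937852 amu; E_B = 739.41 MeV; E_B/A = 8.699 MeV
V-51 has the higher binding energy per nucleon, so it is the more tightly bound nucleus.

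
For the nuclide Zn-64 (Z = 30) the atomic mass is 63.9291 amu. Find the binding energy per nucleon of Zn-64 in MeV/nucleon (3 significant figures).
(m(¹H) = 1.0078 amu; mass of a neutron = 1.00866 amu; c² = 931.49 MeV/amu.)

8.72 MeV/nucleon

Total constituent mass: 30 × 1.0078 + 34 × 1.00866 = 64.52844 amu
The mass defect is 64.52844 − 63.9291 = 0.59934 amu.
Converting to energy: 0.59934 amu × 931.49 MeV/amu = 558.279 MeV
Per nucleon: 558.279 / 64 = 8.723 MeV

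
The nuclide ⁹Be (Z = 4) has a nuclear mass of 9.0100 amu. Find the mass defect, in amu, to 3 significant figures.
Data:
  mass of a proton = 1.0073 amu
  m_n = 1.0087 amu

0.0627 amu

With 4 protons and 5 neutrons (A = 9):
Mass of separated nucleons = 4(1.0073) + 5(1.0087) = 4.0292 + 5.0435 = 9.0727 amu
Δm = 9.0727 − 9.0100 = 0.0627 amu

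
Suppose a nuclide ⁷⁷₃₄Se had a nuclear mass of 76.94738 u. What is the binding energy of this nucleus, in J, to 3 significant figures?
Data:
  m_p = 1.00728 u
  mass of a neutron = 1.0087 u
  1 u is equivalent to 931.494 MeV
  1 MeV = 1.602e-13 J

Total constituent mass: 34 × 1.00728 + 43 × 1.0087 = 77.62162 u
Mass defect Δm = 77.62162 − 76.94738 = 0.67424 u
Converting to energy: 0.67424 u × 931.494 MeV/u = 628.051 MeV
In joules: 628.051 MeV × 1.602e-13 J/MeV = 1.0061e-10 J

1.01e-10 J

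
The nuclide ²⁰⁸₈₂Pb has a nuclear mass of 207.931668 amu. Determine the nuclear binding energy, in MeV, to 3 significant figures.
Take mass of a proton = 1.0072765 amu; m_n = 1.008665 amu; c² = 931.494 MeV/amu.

Z = 82, so N = A − Z = 208 − 82 = 126.
Total constituent mass: 82 × 1.0072765 + 126 × 1.008665 = 209.6884630 amu
The mass defect is 209.6884630 − 207.931668 = 1.7567950 amu.
Converting to energy: 1.7567950 amu × 931.494 MeV/amu = 1636.44 MeV

1640 MeV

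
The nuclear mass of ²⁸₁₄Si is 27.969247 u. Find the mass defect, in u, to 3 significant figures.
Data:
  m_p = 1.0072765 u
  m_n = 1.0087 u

0.254 u

Z = 14, so N = A − Z = 28 − 14 = 14.
Mass of separated nucleons = 14(1.0072765) + 14(1.0087) = 14.1018710 + 14.1218 = 28.2236710 u
The mass defect is 28.2236710 − 27.969247 = 0.2544240 u.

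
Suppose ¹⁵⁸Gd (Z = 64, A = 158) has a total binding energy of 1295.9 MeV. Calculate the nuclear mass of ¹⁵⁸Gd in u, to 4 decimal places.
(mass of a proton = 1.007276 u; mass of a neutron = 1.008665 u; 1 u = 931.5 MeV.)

Mass defect = 1295.9 MeV / (931.5 MeV/u) = 1.391197 u
Constituent mass = 64(1.007276) + 94(1.008665) = 159.280174 u
Nuclear mass = 159.280174 − 1.391197 = 157.888977 u ≈ 157.8890 u (to 4 decimal places)

157.8890 u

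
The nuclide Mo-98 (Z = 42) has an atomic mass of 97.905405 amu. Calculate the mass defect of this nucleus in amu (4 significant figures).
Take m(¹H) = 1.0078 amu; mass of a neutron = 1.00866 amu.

The nucleus contains 42 protons and 98 − 42 = 56 neutrons.
Mass of separated nucleons = 42(1.0078) + 56(1.00866) = 42.3276 + 56.48496 = 98.81256 amu
Δm = 98.81256 − 97.905405 = 0.907155 amu

0.9072 amu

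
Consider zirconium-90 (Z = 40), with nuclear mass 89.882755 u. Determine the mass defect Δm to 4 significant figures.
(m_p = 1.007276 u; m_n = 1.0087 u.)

0.8433 u

Mass of separated nucleons = 40(1.007276) + 50(1.0087) = 40.291040 + 50.4350 = 90.726040 u
The mass defect is 90.726040 − 89.882755 = 0.843285 u.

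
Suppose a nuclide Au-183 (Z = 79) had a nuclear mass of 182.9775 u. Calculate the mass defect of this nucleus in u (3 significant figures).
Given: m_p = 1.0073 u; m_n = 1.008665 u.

1.50 u

Z = 79, so N = A − Z = 183 − 79 = 104.
Mass of separated nucleons = 79(1.0073) + 104(1.008665) = 79.5767 + 104.901160 = 184.477860 u
Δm = 184.477860 − 182.9775 = 1.500360 u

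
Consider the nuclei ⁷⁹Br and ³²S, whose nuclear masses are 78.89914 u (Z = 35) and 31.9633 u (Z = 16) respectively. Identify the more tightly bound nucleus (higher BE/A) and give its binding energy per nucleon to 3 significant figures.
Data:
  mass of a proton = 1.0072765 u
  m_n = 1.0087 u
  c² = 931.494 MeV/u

⁷⁹Br: Σm = 35(1.0072765) + 44(1.0087) = 79.6374775 u; Δm = 0.7383375 u; E_B = 687.76 MeV; E_B/A = 8.706 MeV
³²S: Σm = 16(1.0072765) + 16(1.0087) = 32.2556240 u; Δm = 0.2923240 u; E_B = 272.30 MeV; E_B/A = 8.509 MeV
⁷⁹Br has the higher binding energy per nucleon, so it is the more tightly bound nucleus.

⁷⁹Br; 8.71 MeV/nucleon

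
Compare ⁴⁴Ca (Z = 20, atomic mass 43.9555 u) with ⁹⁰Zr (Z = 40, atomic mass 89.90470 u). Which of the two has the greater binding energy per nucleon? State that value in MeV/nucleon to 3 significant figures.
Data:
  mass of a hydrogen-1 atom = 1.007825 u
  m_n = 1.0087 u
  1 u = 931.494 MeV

⁹⁰Zr; 8.73 MeV/nucleon

⁴⁴Ca: Σm = 20(1.007825) + 24(1.0087) = 44.365300 u; Δm = 0.409800 u; E_B = 381.73 MeV; E_B/A = 8.676 MeV
⁹⁰Zr: Σm = 40(1.007825) + 50(1.0087) = 90.748000 u; Δm = 0.843300 u; E_B = 785.53 MeV; E_B/A = 8.728 MeV
⁹⁰Zr has the higher binding energy per nucleon, so it is the more tightly bound nucleus.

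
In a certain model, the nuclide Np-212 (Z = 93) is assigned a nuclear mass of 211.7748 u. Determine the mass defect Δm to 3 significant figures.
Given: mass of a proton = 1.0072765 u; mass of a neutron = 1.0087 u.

1.94 u

Σm = 93·m_p + 119·m_n = 93.6767145 + 120.0353 = 213.7120145 u
Mass defect Δm = 213.7120145 − 211.7748 = 1.9372145 u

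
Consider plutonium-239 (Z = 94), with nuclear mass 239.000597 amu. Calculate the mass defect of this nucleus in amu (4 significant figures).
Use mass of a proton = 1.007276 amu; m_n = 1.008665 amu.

With 94 protons and 145 neutrons (A = 239):
Σm = 94·m_p + 145·m_n = 94.683944 + 146.256425 = 240.940369 amu
Mass defect Δm = 240.940369 − 239.000597 = 1.939772 amu

1.940 amu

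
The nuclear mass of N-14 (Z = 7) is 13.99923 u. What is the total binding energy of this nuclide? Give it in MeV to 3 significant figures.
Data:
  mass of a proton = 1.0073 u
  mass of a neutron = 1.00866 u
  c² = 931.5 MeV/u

105 MeV

Mass of separated nucleons = 7(1.0073) + 7(1.00866) = 7.0511 + 7.06062 = 14.11172 u
The mass defect is 14.11172 − 13.99923 = 0.11249 u.
Converting to energy: 0.11249 u × 931.5 MeV/u = 104.784 MeV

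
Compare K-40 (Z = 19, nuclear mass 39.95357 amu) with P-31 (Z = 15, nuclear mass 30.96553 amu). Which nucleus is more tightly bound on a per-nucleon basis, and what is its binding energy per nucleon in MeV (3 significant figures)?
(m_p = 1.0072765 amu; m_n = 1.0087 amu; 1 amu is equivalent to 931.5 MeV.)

K-40: Σm = 19(1.0072765) + 21(1.0087) = 40.3209535 amu; Δm = 0.3673835 amu; E_B = 342.218 MeV; E_B/A = 8.555 MeV
P-31: Σm = 15(1.0072765) + 16(1.0087) = 31.2483475 amu; Δm = 0.2828175 amu; E_B = 263.44 MeV; E_B/A = 8.498 MeV
K-40 has the higher binding energy per nucleon, so it is the more tightly bound nucleus.

K-40; 8.56 MeV/nucleon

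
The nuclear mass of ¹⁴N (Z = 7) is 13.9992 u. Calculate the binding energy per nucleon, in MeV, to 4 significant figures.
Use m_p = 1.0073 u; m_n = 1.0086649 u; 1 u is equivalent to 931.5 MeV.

Mass of separated nucleons = 7(1.0073) + 7(1.0086649) = 7.0511 + 7.0606543 = 14.1117543 u
Δm = 14.1117543 − 13.9992 = 0.1125543 u
Binding energy = Δm·c² = 0.1125543 × 931.5 MeV/u = 104.844 MeV
Dividing by A = 14 gives 7.489 MeV per nucleon.

7.489 MeV/nucleon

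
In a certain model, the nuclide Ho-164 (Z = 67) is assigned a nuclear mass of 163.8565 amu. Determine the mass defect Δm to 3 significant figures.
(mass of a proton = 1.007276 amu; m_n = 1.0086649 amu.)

Total constituent mass: 67 × 1.007276 + 97 × 1.0086649 = 165.3279873 amu
The mass defect is 165.3279873 − 163.8565 = 1.4714873 amu.

1.47 amu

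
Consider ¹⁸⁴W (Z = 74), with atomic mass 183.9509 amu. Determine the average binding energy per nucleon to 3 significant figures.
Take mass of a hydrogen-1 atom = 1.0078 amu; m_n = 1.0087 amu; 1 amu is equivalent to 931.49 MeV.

8.02 MeV/nucleon

The nucleus contains 74 protons and 184 − 74 = 110 neutrons.
Total constituent mass: 74 × 1.0078 + 110 × 1.0087 = 185.5342 amu
Mass defect Δm = 185.5342 − 183.9509 = 1.5833 amu
Converting to energy: 1.5833 amu × 931.49 MeV/amu = 1474.83 MeV
Per nucleon: 1474.83 / 184 = 8.015 MeV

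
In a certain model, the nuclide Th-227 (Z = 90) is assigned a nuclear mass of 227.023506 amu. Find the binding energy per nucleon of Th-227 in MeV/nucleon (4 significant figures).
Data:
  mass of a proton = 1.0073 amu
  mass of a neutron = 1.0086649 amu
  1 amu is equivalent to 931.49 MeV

7.471 MeV/nucleon

The nucleus contains 90 protons and 227 − 90 = 137 neutrons.
Mass of separated nucleons = 90(1.0073) + 137(1.0086649) = 90.6570 + 138.1870913 = 228.8440913 amu
The mass defect is 228.8440913 − 227.023506 = 1.8205853 amu.
Binding energy = Δm·c² = 1.8205853 × 931.49 MeV/amu = 1695.86 MeV
Dividing by A = 227 gives 7.471 MeV per nucleon.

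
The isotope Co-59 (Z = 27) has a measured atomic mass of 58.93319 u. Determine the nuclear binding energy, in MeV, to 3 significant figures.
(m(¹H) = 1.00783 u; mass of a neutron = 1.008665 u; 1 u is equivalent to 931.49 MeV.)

517 MeV

The nucleus contains 27 protons and 59 − 27 = 32 neutrons.
Mass of separated nucleons = 27(1.00783) + 32(1.008665) = 27.21141 + 32.277280 = 59.488690 u
The mass defect is 59.488690 − 58.93319 = 0.555500 u.
Binding energy = Δm·c² = 0.555500 × 931.49 MeV/u = 517.443 MeV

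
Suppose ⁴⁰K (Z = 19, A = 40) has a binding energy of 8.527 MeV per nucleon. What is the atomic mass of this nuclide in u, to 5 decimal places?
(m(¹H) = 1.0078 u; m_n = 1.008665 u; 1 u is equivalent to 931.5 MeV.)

39.96400 u

Total binding energy = 40 × 8.527 = 341.080 MeV
Mass defect = 341.080 MeV / (931.5 MeV/u) = 0.3661621 u
Constituent mass = 19(1.0078) + 21(1.008665) = 40.330165 u
Atomic mass = 40.330165 − 0.3661621 = 39.9640029 u ≈ 39.96400 u (to 5 decimal places)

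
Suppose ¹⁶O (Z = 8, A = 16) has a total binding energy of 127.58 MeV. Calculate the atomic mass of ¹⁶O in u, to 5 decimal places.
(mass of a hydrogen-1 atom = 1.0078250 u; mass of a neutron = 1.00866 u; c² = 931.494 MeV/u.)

15.99492 u

Mass defect = 127.58 MeV / (931.494 MeV/u) = 0.1369628 u
Constituent mass = 8(1.0078250) + 8(1.00866) = 16.1318800 u
Atomic mass = 16.1318800 − 0.1369628 = 15.9949172 u ≈ 15.99492 u (to 5 decimal places)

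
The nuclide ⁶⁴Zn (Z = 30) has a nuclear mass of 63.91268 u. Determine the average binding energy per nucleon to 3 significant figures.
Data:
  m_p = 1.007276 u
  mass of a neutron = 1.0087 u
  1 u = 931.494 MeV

8.75 MeV/nucleon

Mass of separated nucleons = 30(1.007276) + 34(1.0087) = 30.218280 + 34.2958 = 64.514080 u
Mass defect Δm = 64.514080 − 63.91268 = 0.601400 u
E_B = 0.601400 × 931.494 = 560.200 MeV
BE/A = 560.200 MeV / 64 = 8.753 MeV/nucleon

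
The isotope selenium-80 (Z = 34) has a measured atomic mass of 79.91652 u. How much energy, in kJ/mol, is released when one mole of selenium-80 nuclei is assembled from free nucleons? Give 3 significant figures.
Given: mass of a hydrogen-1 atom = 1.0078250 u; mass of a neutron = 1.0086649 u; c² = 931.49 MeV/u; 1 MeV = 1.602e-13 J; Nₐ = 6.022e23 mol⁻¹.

Total constituent mass: 34 × 1.0078250 + 46 × 1.0086649 = 80.6646354 u
Δm = 80.6646354 − 79.91652 = 0.7481154 u
E_B = 0.7481154 × 931.49 = 696.862 MeV
Per nucleus in joules: 696.862 MeV × 1.602e-13 J/MeV = 1.1164e-10 J
Per mole: 1.1164e-10 J × 6.022e23 mol⁻¹ = 6.7230e+13 J/mol

6.72e+10 kJ/mol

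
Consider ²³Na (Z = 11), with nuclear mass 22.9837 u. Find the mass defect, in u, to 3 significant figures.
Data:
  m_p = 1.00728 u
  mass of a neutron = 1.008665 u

Z = 11, so N = A − Z = 23 − 11 = 12.
Total constituent mass: 11 × 1.00728 + 12 × 1.008665 = 23.184060 u
Δm = 23.184060 − 22.9837 = 0.200360 u

0.200 u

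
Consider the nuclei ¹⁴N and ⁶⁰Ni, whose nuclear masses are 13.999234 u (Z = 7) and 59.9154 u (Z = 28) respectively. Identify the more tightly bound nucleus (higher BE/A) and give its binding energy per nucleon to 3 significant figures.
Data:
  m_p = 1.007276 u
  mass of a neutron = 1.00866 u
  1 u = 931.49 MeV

⁶⁰Ni; 8.78 MeV/nucleon

¹⁴N: Σm = 7(1.007276) + 7(1.00866) = 14.111552 u; Δm = 0.112318 u; E_B = 104.62 MeV; E_B/A = 7.473 MeV
⁶⁰Ni: Σm = 28(1.007276) + 32(1.00866) = 60.480848 u; Δm = 0.565448 u; E_B = 526.709 MeV; E_B/A = 8.778 MeV
⁶⁰Ni has the higher binding energy per nucleon, so it is the more tightly bound nucleus.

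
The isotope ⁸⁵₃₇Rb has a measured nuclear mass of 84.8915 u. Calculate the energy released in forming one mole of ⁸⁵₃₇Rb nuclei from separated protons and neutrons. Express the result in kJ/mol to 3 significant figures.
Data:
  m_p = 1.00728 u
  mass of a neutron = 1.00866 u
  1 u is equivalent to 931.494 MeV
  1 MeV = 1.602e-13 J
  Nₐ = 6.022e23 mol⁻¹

7.13e+10 kJ/mol

Z = 37, so N = A − Z = 85 − 37 = 48.
Total constituent mass: 37 × 1.00728 + 48 × 1.00866 = 85.68504 u
Δm = 85.68504 − 84.8915 = 0.79354 u
Converting to energy: 0.79354 u × 931.494 MeV/u = 739.178 MeV
Per nucleus in joules: 739.178 MeV × 1.602e-13 J/MeV = 1.1842e-10 J
Per mole: 1.1842e-10 J × 6.022e23 mol⁻¹ = 7.1313e+13 J/mol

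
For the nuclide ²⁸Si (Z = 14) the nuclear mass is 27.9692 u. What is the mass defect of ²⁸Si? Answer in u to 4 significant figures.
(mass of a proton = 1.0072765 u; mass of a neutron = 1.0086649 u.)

Total constituent mass: 14 × 1.0072765 + 14 × 1.0086649 = 28.2231796 u
The mass defect is 28.2231796 − 27.9692 = 0.2539796 u.

0.2540 u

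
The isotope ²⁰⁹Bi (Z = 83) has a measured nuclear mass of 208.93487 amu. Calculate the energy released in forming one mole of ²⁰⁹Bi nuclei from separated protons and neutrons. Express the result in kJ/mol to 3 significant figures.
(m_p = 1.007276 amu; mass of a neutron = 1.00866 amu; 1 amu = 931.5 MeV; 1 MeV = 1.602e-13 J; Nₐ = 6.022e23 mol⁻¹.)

1.58e+11 kJ/mol

Total constituent mass: 83 × 1.007276 + 126 × 1.00866 = 210.695068 amu
Mass defect Δm = 210.695068 − 208.93487 = 1.760198 amu
E_B = 1.760198 × 931.5 = 1639.62 MeV
Per nucleus in joules: 1639.62 MeV × 1.602e-13 J/MeV = 2.6267e-10 J
Per mole: 2.6267e-10 J × 6.022e23 mol⁻¹ = 1.5818e+14 J/mol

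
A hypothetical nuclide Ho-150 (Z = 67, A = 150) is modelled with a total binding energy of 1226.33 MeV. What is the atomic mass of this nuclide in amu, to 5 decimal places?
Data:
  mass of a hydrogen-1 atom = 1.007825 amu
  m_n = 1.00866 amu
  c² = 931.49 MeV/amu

Mass defect = 1226.33 MeV / (931.49 MeV/amu) = 1.3165251 amu
Constituent mass = 67(1.007825) + 83(1.00866) = 151.243055 amu
Atomic mass = 151.243055 − 1.3165251 = 149.9265299 amu ≈ 149.92653 amu (to 5 decimal places)

149.92653 amu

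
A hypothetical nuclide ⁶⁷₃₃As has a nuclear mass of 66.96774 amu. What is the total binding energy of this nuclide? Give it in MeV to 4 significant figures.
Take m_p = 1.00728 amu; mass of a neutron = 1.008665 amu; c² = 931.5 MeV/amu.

With 33 protons and 34 neutrons (A = 67):
Total constituent mass: 33 × 1.00728 + 34 × 1.008665 = 67.534850 amu
Δm = 67.534850 − 66.96774 = 0.567110 amu
Converting to energy: 0.567110 amu × 931.5 MeV/amu = 528.263 MeV

528.3 MeV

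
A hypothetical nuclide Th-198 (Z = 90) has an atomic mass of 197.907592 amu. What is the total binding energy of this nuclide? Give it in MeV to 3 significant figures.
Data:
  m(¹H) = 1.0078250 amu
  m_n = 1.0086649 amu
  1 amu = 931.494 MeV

With 90 protons and 108 neutrons (A = 198):
Σm = 90·m(¹H) + 108·m_n = 90.7042500 + 108.9358092 = 199.6400592 amu
Mass defect Δm = 199.6400592 − 197.907592 = 1.7324672 amu
Converting to energy: 1.7324672 amu × 931.494 MeV/amu = 1613.78 MeV

1610 MeV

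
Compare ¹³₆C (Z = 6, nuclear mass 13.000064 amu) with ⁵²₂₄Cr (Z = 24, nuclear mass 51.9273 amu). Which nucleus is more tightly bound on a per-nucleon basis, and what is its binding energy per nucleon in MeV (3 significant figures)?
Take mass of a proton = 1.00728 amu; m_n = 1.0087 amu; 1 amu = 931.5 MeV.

⁵²₂₄Cr; 8.80 MeV/nucleon

¹³₆C: Σm = 6(1.00728) + 7(1.0087) = 13.10458 amu; Δm = 0.104516 amu; E_B = 97.357 MeV; E_B/A = 7.489 MeV
⁵²₂₄Cr: Σm = 24(1.00728) + 28(1.0087) = 52.41832 amu; Δm = 0.49102 amu; E_B = 457.39 MeV; E_B/A = 8.796 MeV
⁵²₂₄Cr has the higher binding energy per nucleon, so it is the more tightly bound nucleus.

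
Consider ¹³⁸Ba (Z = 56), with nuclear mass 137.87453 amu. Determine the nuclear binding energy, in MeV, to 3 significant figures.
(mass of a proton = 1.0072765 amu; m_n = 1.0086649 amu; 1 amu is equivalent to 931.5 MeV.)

1160 MeV

With 56 protons and 82 neutrons (A = 138):
Σm = 56·m_p + 82·m_n = 56.4074840 + 82.7105218 = 139.1180058 amu
Δm = 139.1180058 − 137.87453 = 1.2434758 amu
Binding energy = Δm·c² = 1.2434758 × 931.5 MeV/amu = 1158.30 MeV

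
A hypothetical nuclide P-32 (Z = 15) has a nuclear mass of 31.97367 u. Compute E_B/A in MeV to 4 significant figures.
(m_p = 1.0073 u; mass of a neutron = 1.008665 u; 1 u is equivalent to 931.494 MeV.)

With 15 protons and 17 neutrons (A = 32):
Total constituent mass: 15 × 1.0073 + 17 × 1.008665 = 32.256805 u
Δm = 32.256805 − 31.97367 = 0.283135 u
Binding energy = Δm·c² = 0.283135 × 931.494 MeV/u = 263.739 MeV
Per nucleon: 263.739 / 32 = 8.242 MeV

8.242 MeV/nucleon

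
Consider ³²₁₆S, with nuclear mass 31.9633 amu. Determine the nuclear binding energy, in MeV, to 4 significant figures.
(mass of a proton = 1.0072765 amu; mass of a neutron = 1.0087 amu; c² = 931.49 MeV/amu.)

272.3 MeV

With 16 protons and 16 neutrons (A = 32):
Σm = 16·m_p + 16·m_n = 16.1164240 + 16.1392 = 32.2556240 amu
Mass defect Δm = 32.2556240 − 31.9633 = 0.2923240 amu
E_B = 0.2923240 × 931.49 = 272.297 MeV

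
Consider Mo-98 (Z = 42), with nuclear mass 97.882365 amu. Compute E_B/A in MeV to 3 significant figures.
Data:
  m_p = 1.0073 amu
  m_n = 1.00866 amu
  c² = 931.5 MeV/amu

8.64 MeV/nucleon

With 42 protons and 56 neutrons (A = 98):
Σm = 42·m_p + 56·m_n = 42.3066 + 56.48496 = 98.79156 amu
The mass defect is 98.79156 − 97.882365 = 0.909195 amu.
Converting to energy: 0.909195 amu × 931.5 MeV/amu = 846.915 MeV
Dividing by A = 98 gives 8.642 MeV per nucleon.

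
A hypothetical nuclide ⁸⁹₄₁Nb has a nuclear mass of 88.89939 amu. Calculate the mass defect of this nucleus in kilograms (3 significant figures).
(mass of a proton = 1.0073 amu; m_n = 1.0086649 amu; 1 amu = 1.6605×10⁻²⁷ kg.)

Total constituent mass: 41 × 1.0073 + 48 × 1.0086649 = 89.7152152 amu
Mass defect Δm = 89.7152152 − 88.89939 = 0.8158252 amu
In SI units: 0.8158252 amu × 1.6605×10⁻²⁷ kg/amu = 1.3547e-27 kg

1.35e-27 kg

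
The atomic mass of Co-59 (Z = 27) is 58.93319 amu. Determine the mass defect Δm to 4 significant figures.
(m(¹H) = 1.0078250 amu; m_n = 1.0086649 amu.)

0.5554 amu

Z = 27, so N = A − Z = 59 − 27 = 32.
Mass of separated nucleons = 27(1.0078250) + 32(1.0086649) = 27.2112750 + 32.2772768 = 59.4885518 amu
Δm = 59.4885518 − 58.93319 = 0.5553618 amu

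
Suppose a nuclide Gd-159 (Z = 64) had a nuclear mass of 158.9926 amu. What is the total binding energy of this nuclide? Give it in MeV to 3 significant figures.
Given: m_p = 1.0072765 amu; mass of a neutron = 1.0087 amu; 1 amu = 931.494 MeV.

Z = 64, so N = A − Z = 159 − 64 = 95.
Σm = 64·m_p + 95·m_n = 64.4656960 + 95.8265 = 160.2921960 amu
The mass defect is 160.2921960 − 158.9926 = 1.2995960 amu.
E_B = 1.2995960 × 931.494 = 1210.57 MeV

1210 MeV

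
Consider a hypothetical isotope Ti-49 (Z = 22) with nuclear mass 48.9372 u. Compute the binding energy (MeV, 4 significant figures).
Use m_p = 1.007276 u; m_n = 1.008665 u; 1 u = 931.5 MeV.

The nucleus contains 22 protons and 49 − 22 = 27 neutrons.
Σm = 22·m_p + 27·m_n = 22.160072 + 27.233955 = 49.394027 u
Mass defect Δm = 49.394027 − 48.9372 = 0.456827 u
E_B = 0.456827 × 931.5 = 425.534 MeV

425.5 MeV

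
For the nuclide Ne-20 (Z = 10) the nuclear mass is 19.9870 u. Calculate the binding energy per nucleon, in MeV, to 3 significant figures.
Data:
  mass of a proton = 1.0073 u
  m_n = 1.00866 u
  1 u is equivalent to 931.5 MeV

8.04 MeV/nucleon

Σm = 10·m_p + 10·m_n = 10.0730 + 10.08660 = 20.15960 u
Δm = 20.15960 − 19.9870 = 0.17260 u
Binding energy = Δm·c² = 0.17260 × 931.5 MeV/u = 160.777 MeV
Per nucleon: 160.777 / 20 = 8.039 MeV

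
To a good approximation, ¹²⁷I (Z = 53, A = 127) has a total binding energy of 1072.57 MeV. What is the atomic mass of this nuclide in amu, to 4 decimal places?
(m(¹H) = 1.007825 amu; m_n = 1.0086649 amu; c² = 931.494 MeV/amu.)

Mass defect = 1072.57 MeV / (931.494 MeV/amu) = 1.151451 amu
Constituent mass = 53(1.007825) + 74(1.0086649) = 128.0559276 amu
Atomic mass = 128.0559276 − 1.151451 = 126.9044766 amu ≈ 126.9045 amu (to 4 decimal places)

126.9045 amu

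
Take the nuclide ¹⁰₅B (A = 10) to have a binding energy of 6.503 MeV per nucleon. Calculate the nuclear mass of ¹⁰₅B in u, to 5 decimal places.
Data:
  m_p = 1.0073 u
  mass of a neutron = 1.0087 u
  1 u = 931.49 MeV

Total binding energy = 10 × 6.503 = 65.030 MeV
Mass defect = 65.030 MeV / (931.49 MeV/u) = 0.0698129 u
Constituent mass = 5(1.0073) + 5(1.0087) = 10.0800 u
Nuclear mass = 10.0800 − 0.0698129 = 10.0101871 u ≈ 10.01019 u (to 5 decimal places)

10.01019 u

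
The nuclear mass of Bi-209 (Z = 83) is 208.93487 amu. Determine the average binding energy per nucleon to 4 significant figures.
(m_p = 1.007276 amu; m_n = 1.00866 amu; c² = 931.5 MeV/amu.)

7.845 MeV/nucleon

Σm = 83·m_p + 126·m_n = 83.603908 + 127.09116 = 210.695068 amu
Mass defect Δm = 210.695068 − 208.93487 = 1.760198 amu
E_B = 1.760198 × 931.5 = 1639.62 MeV
Per nucleon: 1639.62 / 209 = 7.845 MeV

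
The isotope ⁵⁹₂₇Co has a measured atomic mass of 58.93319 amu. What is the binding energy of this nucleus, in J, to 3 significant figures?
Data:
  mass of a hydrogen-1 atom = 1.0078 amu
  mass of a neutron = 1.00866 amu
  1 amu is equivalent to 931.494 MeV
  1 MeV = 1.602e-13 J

Z = 27, so N = A − Z = 59 − 27 = 32.
Σm = 27·m(¹H) + 32·m_n = 27.2106 + 32.27712 = 59.48772 amu
The mass defect is 59.48772 − 58.93319 = 0.55453 amu.
Converting to energy: 0.55453 amu × 931.494 MeV/amu = 516.541 MeV
In joules: 516.541 MeV × 1.602e-13 J/MeV = 8.27499e-11 J

8.27e-11 J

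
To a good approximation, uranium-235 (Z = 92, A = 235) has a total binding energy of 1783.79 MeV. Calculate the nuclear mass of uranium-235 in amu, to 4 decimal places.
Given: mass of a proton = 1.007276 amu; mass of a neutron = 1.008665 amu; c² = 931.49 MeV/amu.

234.9935 amu

Mass defect = 1783.79 MeV / (931.49 MeV/amu) = 1.914986 amu
Constituent mass = 92(1.007276) + 143(1.008665) = 236.908487 amu
Nuclear mass = 236.908487 − 1.914986 = 234.993501 amu ≈ 234.9935 amu (to 4 decimal places)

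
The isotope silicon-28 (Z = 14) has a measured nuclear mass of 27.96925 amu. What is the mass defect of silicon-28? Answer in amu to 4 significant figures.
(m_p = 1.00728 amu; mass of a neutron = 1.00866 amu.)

Mass of separated nucleons = 14(1.00728) + 14(1.00866) = 14.10192 + 14.12124 = 28.22316 amu
Δm = 28.22316 − 27.96925 = 0.25391 amu

0.2539 amu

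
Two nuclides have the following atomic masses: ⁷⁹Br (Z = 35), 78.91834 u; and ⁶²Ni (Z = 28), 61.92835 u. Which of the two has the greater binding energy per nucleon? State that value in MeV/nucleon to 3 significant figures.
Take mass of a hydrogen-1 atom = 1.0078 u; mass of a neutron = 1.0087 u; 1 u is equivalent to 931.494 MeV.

⁷⁹Br: Σm = 35(1.0078) + 44(1.0087) = 79.6558 u; Δm = 0.73746 u; E_B = 686.94 MeV; E_B/A = 8.695 MeV
⁶²Ni: Σm = 28(1.0078) + 34(1.0087) = 62.5142 u; Δm = 0.58585 u; E_B = 545.72 MeV; E_B/A = 8.802 MeV
⁶²Ni has the higher binding energy per nucleon, so it is the more tightly bound nucleus.

⁶²Ni; 8.80 MeV/nucleon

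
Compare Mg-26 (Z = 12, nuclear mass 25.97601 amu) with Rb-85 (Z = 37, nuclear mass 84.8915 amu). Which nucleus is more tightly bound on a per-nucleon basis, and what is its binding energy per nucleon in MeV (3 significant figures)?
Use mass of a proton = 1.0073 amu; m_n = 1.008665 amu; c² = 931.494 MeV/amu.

Rb-85; 8.71 MeV/nucleon

Mg-26: Σm = 12(1.0073) + 14(1.008665) = 26.208910 amu; Δm = 0.232900 amu; E_B = 216.94 MeV; E_B/A = 8.344 MeV
Rb-85: Σm = 37(1.0073) + 48(1.008665) = 85.686020 amu; Δm = 0.794520 amu; E_B = 740.09 MeV; E_B/A = 8.707 MeV
Rb-85 has the higher binding energy per nucleon, so it is the more tightly bound nucleus.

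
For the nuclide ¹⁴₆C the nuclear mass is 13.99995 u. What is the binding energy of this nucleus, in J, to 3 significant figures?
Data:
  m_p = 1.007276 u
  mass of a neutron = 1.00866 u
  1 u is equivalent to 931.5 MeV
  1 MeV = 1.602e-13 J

1.69e-11 J

The nucleus contains 6 protons and 14 − 6 = 8 neutrons.
Σm = 6·m_p + 8·m_n = 6.043656 + 8.06928 = 14.112936 u
The mass defect is 14.112936 − 13.99995 = 0.112986 u.
E_B = 0.112986 × 931.5 = 105.246 MeV
In joules: 105.246 MeV × 1.602e-13 J/MeV = 1.6860e-11 J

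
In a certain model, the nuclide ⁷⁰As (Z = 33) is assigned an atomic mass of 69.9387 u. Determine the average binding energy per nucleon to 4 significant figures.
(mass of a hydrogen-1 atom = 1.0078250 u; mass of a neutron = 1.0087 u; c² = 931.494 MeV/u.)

8.535 MeV/nucleon

The nucleus contains 33 protons and 70 − 33 = 37 neutrons.
Σm = 33·m(¹H) + 37·m_n = 33.2582250 + 37.3219 = 70.5801250 u
The mass defect is 70.5801250 − 69.9387 = 0.6414250 u.
Binding energy = Δm·c² = 0.6414250 × 931.494 MeV/u = 597.484 MeV
Per nucleon: 597.484 / 70 = 8.535 MeV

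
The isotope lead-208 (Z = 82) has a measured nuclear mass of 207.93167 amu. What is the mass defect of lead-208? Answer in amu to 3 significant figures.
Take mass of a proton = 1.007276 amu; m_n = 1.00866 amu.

Σm = 82·m_p + 126·m_n = 82.596632 + 127.09116 = 209.687792 amu
Mass defect Δm = 209.687792 − 207.93167 = 1.756122 amu

1.76 amu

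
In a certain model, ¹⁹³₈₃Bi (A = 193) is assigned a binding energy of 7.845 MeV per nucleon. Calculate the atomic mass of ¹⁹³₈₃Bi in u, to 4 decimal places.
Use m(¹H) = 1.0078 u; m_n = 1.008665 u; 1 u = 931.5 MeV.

Total binding energy = 193 × 7.845 = 1514.085 MeV
Mass defect = 1514.085 MeV / (931.5 MeV/u) = 1.625427 u
Constituent mass = 83(1.0078) + 110(1.008665) = 194.600550 u
Atomic mass = 194.600550 − 1.625427 = 192.975123 u ≈ 192.9751 u (to 4 decimal places)

192.9751 u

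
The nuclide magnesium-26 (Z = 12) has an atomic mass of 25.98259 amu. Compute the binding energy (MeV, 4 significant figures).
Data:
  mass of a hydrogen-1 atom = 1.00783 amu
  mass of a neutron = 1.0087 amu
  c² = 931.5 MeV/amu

Total constituent mass: 12 × 1.00783 + 14 × 1.0087 = 26.21576 amu
The mass defect is 26.21576 − 25.98259 = 0.23317 amu.
E_B = 0.23317 × 931.5 = 217.198 MeV

217.2 MeV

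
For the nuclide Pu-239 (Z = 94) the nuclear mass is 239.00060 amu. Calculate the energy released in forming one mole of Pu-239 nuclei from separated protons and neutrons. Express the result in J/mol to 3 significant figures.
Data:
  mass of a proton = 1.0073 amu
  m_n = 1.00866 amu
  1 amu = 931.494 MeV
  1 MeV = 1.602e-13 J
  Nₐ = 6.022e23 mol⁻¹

1.74e+14 J/mol

Z = 94, so N = A − Z = 239 − 94 = 145.
Mass of separated nucleons = 94(1.0073) + 145(1.00866) = 94.6862 + 146.25570 = 240.94190 amu
Mass defect Δm = 240.94190 − 239.00060 = 1.94130 amu
E_B = 1.94130 × 931.494 = 1808.31 MeV
Per nucleus in joules: 1808.31 MeV × 1.602e-13 J/MeV = 2.8969e-10 J
Per mole: 2.8969e-10 J × 6.022e23 mol⁻¹ = 1.7445e+14 J/mol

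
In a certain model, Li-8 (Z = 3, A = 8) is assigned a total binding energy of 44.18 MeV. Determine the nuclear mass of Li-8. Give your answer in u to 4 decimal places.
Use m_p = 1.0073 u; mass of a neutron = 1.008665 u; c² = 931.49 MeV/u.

Mass defect = 44.18 MeV / (931.49 MeV/u) = 0.047429 u
Constituent mass = 3(1.0073) + 5(1.008665) = 8.065225 u
Nuclear mass = 8.065225 − 0.047429 = 8.017796 u ≈ 8.0178 u (to 4 decimal places)

8.0178 u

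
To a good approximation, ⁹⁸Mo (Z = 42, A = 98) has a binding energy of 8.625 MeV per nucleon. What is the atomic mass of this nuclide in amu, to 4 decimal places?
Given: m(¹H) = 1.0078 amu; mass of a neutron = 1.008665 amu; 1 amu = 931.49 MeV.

97.9054 amu

Total binding energy = 98 × 8.625 = 845.250 MeV
Mass defect = 845.250 MeV / (931.49 MeV/amu) = 0.907417 amu
Constituent mass = 42(1.0078) + 56(1.008665) = 98.812840 amu
Atomic mass = 98.812840 − 0.907417 = 97.905423 amu ≈ 97.9054 amu (to 4 decimal places)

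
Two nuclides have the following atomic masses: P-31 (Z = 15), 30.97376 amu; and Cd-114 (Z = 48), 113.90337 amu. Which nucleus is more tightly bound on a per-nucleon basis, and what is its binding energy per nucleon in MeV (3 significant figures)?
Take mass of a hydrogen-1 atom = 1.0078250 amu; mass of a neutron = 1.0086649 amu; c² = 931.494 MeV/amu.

P-31: Σm = 15(1.0078250) + 16(1.0086649) = 31.2560134 amu; Δm = 0.2822534 amu; E_B = 262.92 MeV; E_B/A = 8.481 MeV
Cd-114: Σm = 48(1.0078250) + 66(1.0086649) = 114.9474834 amu; Δm = 1.0441134 amu; E_B = 972.59 MeV; E_B/A = 8.531 MeV
Cd-114 has the higher binding energy per nucleon, so it is the more tightly bound nucleus.

Cd-114; 8.53 MeV/nucleon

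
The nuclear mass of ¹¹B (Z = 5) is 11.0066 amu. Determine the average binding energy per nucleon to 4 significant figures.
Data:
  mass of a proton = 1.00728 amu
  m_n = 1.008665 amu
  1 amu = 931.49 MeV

6.926 MeV/nucleon

With 5 protons and 6 neutrons (A = 11):
Mass of separated nucleons = 5(1.00728) + 6(1.008665) = 5.03640 + 6.051990 = 11.088390 amu
Δm = 11.088390 − 11.0066 = 0.081790 amu
Converting to energy: 0.081790 amu × 931.49 MeV/amu = 76.1866 MeV
BE/A = 76.1866 MeV / 11 = 6.926 MeV/nucleon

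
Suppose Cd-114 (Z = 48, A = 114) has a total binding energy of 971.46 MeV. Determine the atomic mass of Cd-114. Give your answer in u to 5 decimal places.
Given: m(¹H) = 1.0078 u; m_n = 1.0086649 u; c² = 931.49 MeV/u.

113.90337 u

Mass defect = 971.46 MeV / (931.49 MeV/u) = 1.0429097 u
Constituent mass = 48(1.0078) + 66(1.0086649) = 114.9462834 u
Atomic mass = 114.9462834 − 1.0429097 = 113.9033737 u ≈ 113.90337 u (to 5 decimal places)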